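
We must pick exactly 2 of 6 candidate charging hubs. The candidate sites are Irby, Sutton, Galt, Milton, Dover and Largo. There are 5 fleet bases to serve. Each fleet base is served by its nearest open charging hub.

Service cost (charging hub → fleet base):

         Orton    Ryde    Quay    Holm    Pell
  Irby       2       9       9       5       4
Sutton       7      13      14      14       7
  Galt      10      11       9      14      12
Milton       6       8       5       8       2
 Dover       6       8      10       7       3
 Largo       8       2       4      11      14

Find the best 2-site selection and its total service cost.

With exactly 2 open, each fleet base uses its cheapest among the chosen.
{Irby, Largo}: Orton→Irby 2, Ryde→Largo 2, Quay→Largo 4, Holm→Irby 5, Pell→Irby 4. Service cost 17.
{Irby, Milton}: service cost 22
{Milton, Largo}: service cost 22
Among all 15 size-2 choices, {Irby, Largo} is lowest.

Choose Irby and Largo; total service cost 17.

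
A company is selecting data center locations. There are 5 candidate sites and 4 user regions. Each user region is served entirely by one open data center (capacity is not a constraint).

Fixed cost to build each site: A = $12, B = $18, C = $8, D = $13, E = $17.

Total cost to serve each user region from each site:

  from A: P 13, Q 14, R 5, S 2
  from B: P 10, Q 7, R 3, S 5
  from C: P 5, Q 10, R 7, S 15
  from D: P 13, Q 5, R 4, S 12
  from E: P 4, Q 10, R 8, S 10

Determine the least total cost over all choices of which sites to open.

Minimum total cost: 42

For any fixed open set, each user region goes to its cheapest open site; total = fixed + service.
{A, C}: P→C 5, Q→C 10, R→A 5, S→A 2. Service 22; fixed 20; total 42.
{B}: P→B 10, Q→B 7, R→B 3, S→B 5. Service 25; fixed 18; total 43.
{C}: service 37 + fixed 8 = 45
{A, B, C, D, E}: service 14 + fixed 68 = 82
No other subset beats 42.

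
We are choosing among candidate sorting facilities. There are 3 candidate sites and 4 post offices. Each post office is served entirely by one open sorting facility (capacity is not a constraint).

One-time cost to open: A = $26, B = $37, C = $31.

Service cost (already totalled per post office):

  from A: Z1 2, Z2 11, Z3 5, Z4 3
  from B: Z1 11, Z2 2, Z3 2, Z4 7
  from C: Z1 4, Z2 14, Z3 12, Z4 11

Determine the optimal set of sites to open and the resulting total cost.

For any fixed open set, each post office goes to its cheapest open site; total = fixed + service.
{A}: Z1→A 2, Z2→A 11, Z3→A 5, Z4→A 3. Service 21; fixed 26; total 47.
{B}: service 22 + fixed 37 = 59
{A, B}: Z1→A 2, Z2→B 2, Z3→B 2, Z4→A 3. Service 9; fixed 63; total 72.
{A, B, C}: service 9 + fixed 94 = 103
No other subset beats 47.

Open A only; minimum total cost 47.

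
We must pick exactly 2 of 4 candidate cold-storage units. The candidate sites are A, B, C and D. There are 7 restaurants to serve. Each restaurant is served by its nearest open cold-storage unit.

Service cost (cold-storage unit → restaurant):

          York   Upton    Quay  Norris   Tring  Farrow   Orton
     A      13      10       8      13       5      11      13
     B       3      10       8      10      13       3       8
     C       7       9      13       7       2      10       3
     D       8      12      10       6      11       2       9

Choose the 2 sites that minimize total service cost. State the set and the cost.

Choose B and C; total service cost 35.

With exactly 2 open, each restaurant uses its cheapest among the chosen.
{B, C}: York→B 3, Upton→C 9, Quay→B 8, Norris→C 7, Tring→C 2, Farrow→B 3, Orton→C 3. Service cost 35.
{C, D}: service cost 39
{A, C}: service cost 46
Among all 6 size-2 choices, {B, C} is lowest.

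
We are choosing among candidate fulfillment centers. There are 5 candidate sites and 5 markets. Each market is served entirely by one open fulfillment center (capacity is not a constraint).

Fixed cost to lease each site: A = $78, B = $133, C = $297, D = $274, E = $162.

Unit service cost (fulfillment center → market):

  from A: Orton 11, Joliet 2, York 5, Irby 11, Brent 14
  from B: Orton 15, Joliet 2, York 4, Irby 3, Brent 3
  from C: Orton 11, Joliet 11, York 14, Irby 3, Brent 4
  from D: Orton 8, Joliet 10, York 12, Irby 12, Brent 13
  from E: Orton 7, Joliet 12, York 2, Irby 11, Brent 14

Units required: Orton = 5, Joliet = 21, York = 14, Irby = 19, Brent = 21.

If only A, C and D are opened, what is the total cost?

Each market is assigned to its cheapest site among the open ones.
{A, C, D}: Orton→D 8·5=40, Joliet→A 2·21=42, York→A 5·14=70, Irby→C 3·19=57, Brent→C 4·21=84. Service 293; fixed 649; total 942.

Total cost: 942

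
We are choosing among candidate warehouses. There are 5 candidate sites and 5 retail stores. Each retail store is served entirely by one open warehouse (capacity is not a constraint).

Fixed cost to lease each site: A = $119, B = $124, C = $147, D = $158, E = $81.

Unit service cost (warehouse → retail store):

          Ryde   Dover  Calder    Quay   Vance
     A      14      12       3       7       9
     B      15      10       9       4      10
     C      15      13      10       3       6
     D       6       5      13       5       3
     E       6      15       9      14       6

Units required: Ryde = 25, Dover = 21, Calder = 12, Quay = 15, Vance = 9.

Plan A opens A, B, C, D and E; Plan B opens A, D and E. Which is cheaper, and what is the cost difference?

Plan A: {A, B, C, D, E}: Ryde→D 6·25=150, Dover→D 5·21=105, Calder→A 3·12=36, Quay→C 3·15=45, Vance→D 3·9=27. Service 363; fixed 629; total 992.
Plan B: {A, D, E}: Ryde→D 6·25=150, Dover→D 5·21=105, Calder→A 3·12=36, Quay→D 5·15=75, Vance→D 3·9=27. Service 393; fixed 358; total 751.
Difference: |992 − 751| = 241.

Plan B is cheaper by 241.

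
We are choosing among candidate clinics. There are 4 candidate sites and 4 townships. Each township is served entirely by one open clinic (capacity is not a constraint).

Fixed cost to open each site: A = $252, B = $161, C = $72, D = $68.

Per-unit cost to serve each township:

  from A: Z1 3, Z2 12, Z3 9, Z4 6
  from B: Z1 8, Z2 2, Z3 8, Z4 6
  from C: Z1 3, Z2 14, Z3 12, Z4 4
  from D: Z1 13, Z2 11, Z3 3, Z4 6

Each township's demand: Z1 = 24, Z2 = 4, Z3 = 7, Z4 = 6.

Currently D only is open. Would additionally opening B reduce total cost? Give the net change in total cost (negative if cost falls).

Current service cost with {D}: 413.
Adding B: each township re-picks its cheapest; new service cost 257, saving 156.
Extra fixed cost: 161. Net change = 161 − 156 = 5.
(Totals: 481 → 486.)

No — net change +5 (cost rises by 5).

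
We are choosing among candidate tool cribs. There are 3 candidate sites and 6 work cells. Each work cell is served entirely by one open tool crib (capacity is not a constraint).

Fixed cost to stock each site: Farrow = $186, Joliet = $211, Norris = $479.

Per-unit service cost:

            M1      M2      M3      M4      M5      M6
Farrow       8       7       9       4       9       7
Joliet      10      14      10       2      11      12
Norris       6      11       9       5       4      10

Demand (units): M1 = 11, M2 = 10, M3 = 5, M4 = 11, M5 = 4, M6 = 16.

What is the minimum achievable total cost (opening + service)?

For any fixed open set, each work cell goes to its cheapest open site; total = fixed + service.
{Farrow}: M1→Farrow 8·11=88, M2→Farrow 7·10=70, M3→Farrow 9·5=45, M4→Farrow 4·11=44, M5→Farrow 9·4=36, M6→Farrow 7·16=112. Service 395; fixed 186; total 581.
{Joliet}: M1→Joliet 10·11=110, M2→Joliet 14·10=140, M3→Joliet 10·5=50, M4→Joliet 2·11=22, M5→Joliet 11·4=44, M6→Joliet 12·16=192. Service 558; fixed 211; total 769.
{Farrow, Joliet}: M1→Farrow 8·11=88, M2→Farrow 7·10=70, M3→Farrow 9·5=45, M4→Joliet 2·11=22, M5→Farrow 9·4=36, M6→Farrow 7·16=112. Service 373; fixed 397; total 770.
{Farrow, Joliet, Norris}: service 331 + fixed 876 = 1207
No other subset beats 581.

Minimum total cost: 581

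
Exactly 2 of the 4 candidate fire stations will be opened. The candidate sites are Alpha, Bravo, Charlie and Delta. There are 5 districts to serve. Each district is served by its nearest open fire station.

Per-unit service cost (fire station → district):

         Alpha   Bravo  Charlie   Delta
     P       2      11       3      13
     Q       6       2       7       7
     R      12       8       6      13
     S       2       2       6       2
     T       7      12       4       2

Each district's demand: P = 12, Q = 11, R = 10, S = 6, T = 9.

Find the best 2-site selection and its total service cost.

With exactly 2 open, each district uses its cheapest among the chosen.
{Bravo, Charlie}: P→Charlie 3·12=36, Q→Bravo 2·11=22, R→Charlie 6·10=60, S→Bravo 2·6=12, T→Charlie 4·9=36. Service cost 166.
{Alpha, Charlie}: service cost 198
{Alpha, Bravo}: service cost 201
Among all 6 size-2 choices, {Bravo, Charlie} is lowest.

Choose Bravo and Charlie; total service cost 166.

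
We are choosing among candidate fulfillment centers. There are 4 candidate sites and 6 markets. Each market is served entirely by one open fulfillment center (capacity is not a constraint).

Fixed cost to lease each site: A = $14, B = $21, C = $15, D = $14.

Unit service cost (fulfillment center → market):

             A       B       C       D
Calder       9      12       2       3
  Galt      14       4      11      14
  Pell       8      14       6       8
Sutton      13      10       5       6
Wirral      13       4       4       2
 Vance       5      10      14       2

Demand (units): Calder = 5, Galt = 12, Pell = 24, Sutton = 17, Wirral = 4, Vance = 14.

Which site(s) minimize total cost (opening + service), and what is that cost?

Open B, C and D; minimum total cost 373.

For any fixed open set, each market goes to its cheapest open site; total = fixed + service.
{B, C, D}: Calder→C 2·5=10, Galt→B 4·12=48, Pell→C 6·24=144, Sutton→C 5·17=85, Wirral→D 2·4=8, Vance→D 2·14=28. Service 323; fixed 50; total 373.
{A, B, C, D}: Calder→C 2·5=10, Galt→B 4·12=48, Pell→C 6·24=144, Sutton→C 5·17=85, Wirral→D 2·4=8, Vance→D 2·14=28. Service 323; fixed 64; total 387.
{A, B, C}: Calder→C 2·5=10, Galt→B 4·12=48, Pell→C 6·24=144, Sutton→C 5·17=85, Wirral→B 4·4=16, Vance→A 5·14=70. Service 373; fixed 50; total 423.
{A}: service 748 + fixed 14 = 762
No other subset beats 373.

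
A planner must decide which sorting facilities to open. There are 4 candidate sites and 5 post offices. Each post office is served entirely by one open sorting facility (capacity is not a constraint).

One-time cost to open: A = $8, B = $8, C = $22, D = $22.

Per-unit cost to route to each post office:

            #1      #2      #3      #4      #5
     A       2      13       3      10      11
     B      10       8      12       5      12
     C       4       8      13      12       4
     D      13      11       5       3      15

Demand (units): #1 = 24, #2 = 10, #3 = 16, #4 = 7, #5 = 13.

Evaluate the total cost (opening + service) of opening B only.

Each post office is assigned to its cheapest site among the open ones.
{B}: #1→B 10·24=240, #2→B 8·10=80, #3→B 12·16=192, #4→B 5·7=35, #5→B 12·13=156. Service 703; fixed 8; total 711.

Total cost: 711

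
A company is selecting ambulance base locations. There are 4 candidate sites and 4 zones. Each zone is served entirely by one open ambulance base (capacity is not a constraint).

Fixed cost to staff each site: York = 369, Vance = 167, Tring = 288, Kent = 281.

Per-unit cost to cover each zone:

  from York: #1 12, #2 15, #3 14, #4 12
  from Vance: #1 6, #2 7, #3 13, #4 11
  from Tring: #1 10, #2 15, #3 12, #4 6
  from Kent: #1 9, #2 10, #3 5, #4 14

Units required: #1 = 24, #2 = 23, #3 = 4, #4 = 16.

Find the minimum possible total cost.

For any fixed open set, each zone goes to its cheapest open site; total = fixed + service.
{Vance}: #1→Vance 6·24=144, #2→Vance 7·23=161, #3→Vance 13·4=52, #4→Vance 11·16=176. Service 533; fixed 167; total 700.
{Vance, Tring}: service 449 + fixed 455 = 904
{Vance, Kent}: service 501 + fixed 448 = 949
{York, Vance, Tring, Kent}: service 421 + fixed 1105 = 1526
No other subset beats 700.

Minimum total cost: 700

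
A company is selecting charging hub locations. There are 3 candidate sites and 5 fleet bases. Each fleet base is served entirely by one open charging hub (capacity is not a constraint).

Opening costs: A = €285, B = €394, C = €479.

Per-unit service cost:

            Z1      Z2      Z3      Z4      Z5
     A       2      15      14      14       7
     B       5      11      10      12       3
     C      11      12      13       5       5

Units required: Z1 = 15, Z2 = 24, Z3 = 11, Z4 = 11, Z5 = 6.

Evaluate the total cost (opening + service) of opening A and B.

Each fleet base is assigned to its cheapest site among the open ones.
{A, B}: Z1→A 2·15=30, Z2→B 11·24=264, Z3→B 10·11=110, Z4→B 12·11=132, Z5→B 3·6=18. Service 554; fixed 679; total 1233.

Total cost: 1233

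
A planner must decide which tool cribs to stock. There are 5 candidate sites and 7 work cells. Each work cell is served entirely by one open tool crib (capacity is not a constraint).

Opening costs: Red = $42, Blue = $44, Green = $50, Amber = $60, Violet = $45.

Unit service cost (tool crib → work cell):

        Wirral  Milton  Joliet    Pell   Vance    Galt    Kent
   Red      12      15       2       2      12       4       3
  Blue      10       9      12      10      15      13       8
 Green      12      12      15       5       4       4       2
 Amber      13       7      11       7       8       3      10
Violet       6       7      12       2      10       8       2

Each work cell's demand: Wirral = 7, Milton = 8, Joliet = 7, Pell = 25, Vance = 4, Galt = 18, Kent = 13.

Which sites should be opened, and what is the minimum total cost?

Open Red and Violet; minimum total cost 387.

For any fixed open set, each work cell goes to its cheapest open site; total = fixed + service.
{Red, Violet}: Wirral→Violet 6·7=42, Milton→Violet 7·8=56, Joliet→Red 2·7=14, Pell→Red 2·25=50, Vance→Violet 10·4=40, Galt→Red 4·18=72, Kent→Violet 2·13=26. Service 300; fixed 87; total 387.
{Red, Green, Violet}: Wirral→Violet 6·7=42, Milton→Violet 7·8=56, Joliet→Red 2·7=14, Pell→Red 2·25=50, Vance→Green 4·4=16, Galt→Red 4·18=72, Kent→Green 2·13=26. Service 276; fixed 137; total 413.
{Red, Amber, Violet}: service 274 + fixed 147 = 421
{Red, Blue, Green, Amber, Violet}: service 258 + fixed 241 = 499
No other subset beats 387.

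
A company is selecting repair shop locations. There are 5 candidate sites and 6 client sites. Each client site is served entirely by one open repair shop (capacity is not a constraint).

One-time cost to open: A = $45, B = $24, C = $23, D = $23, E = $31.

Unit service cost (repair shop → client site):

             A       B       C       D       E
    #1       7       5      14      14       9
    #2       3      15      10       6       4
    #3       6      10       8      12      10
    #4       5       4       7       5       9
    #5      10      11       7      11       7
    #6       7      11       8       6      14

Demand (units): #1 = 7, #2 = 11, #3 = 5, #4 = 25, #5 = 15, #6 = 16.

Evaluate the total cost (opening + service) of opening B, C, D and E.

Each client site is assigned to its cheapest site among the open ones.
{B, C, D, E}: #1→B 5·7=35, #2→E 4·11=44, #3→C 8·5=40, #4→B 4·25=100, #5→C 7·15=105, #6→D 6·16=96. Service 420; fixed 101; total 521.

Total cost: 521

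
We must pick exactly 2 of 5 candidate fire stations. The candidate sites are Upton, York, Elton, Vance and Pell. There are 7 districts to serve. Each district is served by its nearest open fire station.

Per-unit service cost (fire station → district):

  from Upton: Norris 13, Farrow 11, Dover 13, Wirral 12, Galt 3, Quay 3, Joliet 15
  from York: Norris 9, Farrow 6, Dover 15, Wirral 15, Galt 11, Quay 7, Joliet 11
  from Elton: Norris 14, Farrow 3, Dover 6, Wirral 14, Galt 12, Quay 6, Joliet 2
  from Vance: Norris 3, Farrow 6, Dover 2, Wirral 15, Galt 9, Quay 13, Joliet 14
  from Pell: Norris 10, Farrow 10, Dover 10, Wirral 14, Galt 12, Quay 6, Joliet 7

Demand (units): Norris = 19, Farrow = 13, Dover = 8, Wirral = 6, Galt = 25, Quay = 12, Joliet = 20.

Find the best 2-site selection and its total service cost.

With exactly 2 open, each district uses its cheapest among the chosen.
{Elton, Vance}: Norris→Vance 3·19=57, Farrow→Elton 3·13=39, Dover→Vance 2·8=16, Wirral→Elton 14·6=84, Galt→Vance 9·25=225, Quay→Elton 6·12=72, Joliet→Elton 2·20=40. Service cost 533.
{Upton, Elton}: service cost 557
{Upton, Vance}: service cost 614
Among all 10 size-2 choices, {Elton, Vance} is lowest.

Choose Elton and Vance; total service cost 533.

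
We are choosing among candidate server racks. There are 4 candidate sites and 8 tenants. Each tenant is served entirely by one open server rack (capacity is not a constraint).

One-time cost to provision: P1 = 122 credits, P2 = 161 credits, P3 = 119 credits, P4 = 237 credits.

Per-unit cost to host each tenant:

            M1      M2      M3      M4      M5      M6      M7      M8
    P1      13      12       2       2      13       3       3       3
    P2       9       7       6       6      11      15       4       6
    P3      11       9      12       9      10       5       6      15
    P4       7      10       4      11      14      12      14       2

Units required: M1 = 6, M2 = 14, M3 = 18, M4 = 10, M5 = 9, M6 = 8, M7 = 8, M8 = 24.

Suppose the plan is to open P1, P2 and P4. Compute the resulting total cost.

Each tenant is assigned to its cheapest site among the open ones.
{P1, P2, P4}: M1→P4 7·6=42, M2→P2 7·14=98, M3→P1 2·18=36, M4→P1 2·10=20, M5→P2 11·9=99, M6→P1 3·8=24, M7→P1 3·8=24, M8→P4 2·24=48. Service 391; fixed 520; total 911.

Total cost: 911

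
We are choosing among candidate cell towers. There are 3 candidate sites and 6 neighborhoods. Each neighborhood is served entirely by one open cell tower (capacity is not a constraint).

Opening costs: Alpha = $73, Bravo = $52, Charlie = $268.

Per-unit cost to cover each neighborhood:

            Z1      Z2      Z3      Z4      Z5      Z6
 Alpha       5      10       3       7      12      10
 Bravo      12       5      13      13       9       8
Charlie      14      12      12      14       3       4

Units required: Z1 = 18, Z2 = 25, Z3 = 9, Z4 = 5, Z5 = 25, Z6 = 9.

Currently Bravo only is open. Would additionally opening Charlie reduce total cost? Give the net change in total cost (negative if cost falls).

No — net change +73 (cost rises by 73).

Current service cost with {Bravo}: 820.
Adding Charlie: each neighborhood re-picks its cheapest; new service cost 625, saving 195.
Extra fixed cost: 268. Net change = 268 − 195 = 73.
(Totals: 872 → 945.)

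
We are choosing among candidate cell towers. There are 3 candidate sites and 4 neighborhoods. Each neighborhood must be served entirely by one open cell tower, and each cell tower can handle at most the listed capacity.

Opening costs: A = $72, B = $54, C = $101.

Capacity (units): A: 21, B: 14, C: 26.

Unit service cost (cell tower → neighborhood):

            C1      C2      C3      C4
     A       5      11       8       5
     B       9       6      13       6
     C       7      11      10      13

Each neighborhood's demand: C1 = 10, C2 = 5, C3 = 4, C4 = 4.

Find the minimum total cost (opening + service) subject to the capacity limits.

Open {A, B}: C1→A 5·10=50, C2→B 6·5=30, C3→A 8·4=32, C4→A 5·4=20.
Loads: A carries 18/21, B carries 5/14. Service 132; fixed 126; total 258.
Next best feasible plan costs 262.

Minimum total cost: 258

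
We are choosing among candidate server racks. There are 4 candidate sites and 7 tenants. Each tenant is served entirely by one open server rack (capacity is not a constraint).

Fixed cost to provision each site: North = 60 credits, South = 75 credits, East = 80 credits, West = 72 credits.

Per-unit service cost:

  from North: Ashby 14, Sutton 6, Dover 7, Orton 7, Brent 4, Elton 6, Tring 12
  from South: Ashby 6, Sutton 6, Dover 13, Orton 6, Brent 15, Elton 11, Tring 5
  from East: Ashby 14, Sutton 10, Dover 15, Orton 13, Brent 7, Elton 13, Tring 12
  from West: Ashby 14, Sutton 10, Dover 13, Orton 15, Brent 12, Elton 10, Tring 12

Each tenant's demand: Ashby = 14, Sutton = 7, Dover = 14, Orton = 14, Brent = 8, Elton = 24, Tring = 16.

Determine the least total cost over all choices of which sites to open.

For any fixed open set, each tenant goes to its cheapest open site; total = fixed + service.
{North, South}: Ashby→South 6·14=84, Sutton→North 6·7=42, Dover→North 7·14=98, Orton→South 6·14=84, Brent→North 4·8=32, Elton→North 6·24=144, Tring→South 5·16=80. Service 564; fixed 135; total 699.
{North, South, West}: service 564 + fixed 207 = 771
{North, South, East}: Ashby→South 6·14=84, Sutton→North 6·7=42, Dover→North 7·14=98, Orton→South 6·14=84, Brent→North 4·8=32, Elton→North 6·24=144, Tring→South 5·16=80. Service 564; fixed 215; total 779.
{North, South, East, West}: Ashby→South 6·14=84, Sutton→North 6·7=42, Dover→North 7·14=98, Orton→South 6·14=84, Brent→North 4·8=32, Elton→North 6·24=144, Tring→South 5·16=80. Service 564; fixed 287; total 851.
No other subset beats 699.

Minimum total cost: 699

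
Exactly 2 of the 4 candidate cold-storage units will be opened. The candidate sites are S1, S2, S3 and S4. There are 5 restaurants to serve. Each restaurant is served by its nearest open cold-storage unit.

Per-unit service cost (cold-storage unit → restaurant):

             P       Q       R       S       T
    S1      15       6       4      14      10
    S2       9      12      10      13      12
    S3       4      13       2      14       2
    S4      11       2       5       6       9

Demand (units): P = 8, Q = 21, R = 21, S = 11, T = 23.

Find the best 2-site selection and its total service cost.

Choose S3 and S4; total service cost 228.

With exactly 2 open, each restaurant uses its cheapest among the chosen.
{S3, S4}: P→S3 4·8=32, Q→S4 2·21=42, R→S3 2·21=42, S→S4 6·11=66, T→S3 2·23=46. Service cost 228.
{S1, S3}: service cost 400
{S1, S4}: service cost 487
Among all 6 size-2 choices, {S3, S4} is lowest.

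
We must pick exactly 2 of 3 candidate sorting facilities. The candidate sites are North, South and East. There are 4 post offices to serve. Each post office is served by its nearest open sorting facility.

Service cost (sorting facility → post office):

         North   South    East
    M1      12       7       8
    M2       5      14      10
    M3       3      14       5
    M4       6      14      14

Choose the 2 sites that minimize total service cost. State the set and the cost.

With exactly 2 open, each post office uses its cheapest among the chosen.
{North, South}: M1→South 7, M2→North 5, M3→North 3, M4→North 6. Service cost 21.
{North, East}: service cost 22
{South, East}: service cost 36
Among all 3 size-2 choices, {North, South} is lowest.

Choose North and South; total service cost 21.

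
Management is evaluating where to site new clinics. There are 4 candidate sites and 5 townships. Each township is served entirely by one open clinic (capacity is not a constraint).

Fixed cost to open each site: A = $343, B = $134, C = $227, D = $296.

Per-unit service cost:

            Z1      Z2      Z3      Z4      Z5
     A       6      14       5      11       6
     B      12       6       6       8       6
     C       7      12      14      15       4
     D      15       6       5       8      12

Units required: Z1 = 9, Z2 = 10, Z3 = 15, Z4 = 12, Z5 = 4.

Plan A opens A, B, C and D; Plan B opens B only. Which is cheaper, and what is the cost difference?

Plan B is cheaper by 789.

Plan A: {A, B, C, D}: Z1→A 6·9=54, Z2→B 6·10=60, Z3→A 5·15=75, Z4→B 8·12=96, Z5→C 4·4=16. Service 301; fixed 1000; total 1301.
Plan B: {B}: Z1→B 12·9=108, Z2→B 6·10=60, Z3→B 6·15=90, Z4→B 8·12=96, Z5→B 6·4=24. Service 378; fixed 134; total 512.
Difference: |1301 − 512| = 789.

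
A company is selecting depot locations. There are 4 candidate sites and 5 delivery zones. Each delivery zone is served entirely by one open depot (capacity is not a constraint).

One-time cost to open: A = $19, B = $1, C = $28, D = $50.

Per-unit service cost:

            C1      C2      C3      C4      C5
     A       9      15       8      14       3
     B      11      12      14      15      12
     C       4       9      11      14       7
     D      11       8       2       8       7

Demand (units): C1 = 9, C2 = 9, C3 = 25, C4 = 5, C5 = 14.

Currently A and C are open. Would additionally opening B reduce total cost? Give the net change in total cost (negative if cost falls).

No — net change +1 (cost rises by 1).

Current service cost with {A, C}: 429.
Adding B: each delivery zone re-picks its cheapest; new service cost 429, saving 0.
Extra fixed cost: 1. Net change = 1 − 0 = 1.
(Totals: 476 → 477.)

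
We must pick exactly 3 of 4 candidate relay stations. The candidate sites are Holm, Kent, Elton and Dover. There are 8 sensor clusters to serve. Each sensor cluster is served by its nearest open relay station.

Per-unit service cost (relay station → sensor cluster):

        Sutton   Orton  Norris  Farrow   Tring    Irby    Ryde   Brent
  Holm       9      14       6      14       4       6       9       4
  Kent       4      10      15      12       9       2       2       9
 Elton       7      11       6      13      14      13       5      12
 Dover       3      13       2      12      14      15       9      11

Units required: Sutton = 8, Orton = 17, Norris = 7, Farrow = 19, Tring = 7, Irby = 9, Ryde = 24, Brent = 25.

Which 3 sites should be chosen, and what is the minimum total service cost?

Choose Holm, Kent and Dover; total service cost 630.

With exactly 3 open, each sensor cluster uses its cheapest among the chosen.
{Holm, Kent, Dover}: Sutton→Dover 3·8=24, Orton→Kent 10·17=170, Norris→Dover 2·7=14, Farrow→Kent 12·19=228, Tring→Holm 4·7=28, Irby→Kent 2·9=18, Ryde→Kent 2·24=48, Brent→Holm 4·25=100. Service cost 630.
{Holm, Kent, Elton}: service cost 666
{Holm, Elton, Dover}: service cost 755
Among all 4 size-3 choices, {Holm, Kent, Dover} is lowest.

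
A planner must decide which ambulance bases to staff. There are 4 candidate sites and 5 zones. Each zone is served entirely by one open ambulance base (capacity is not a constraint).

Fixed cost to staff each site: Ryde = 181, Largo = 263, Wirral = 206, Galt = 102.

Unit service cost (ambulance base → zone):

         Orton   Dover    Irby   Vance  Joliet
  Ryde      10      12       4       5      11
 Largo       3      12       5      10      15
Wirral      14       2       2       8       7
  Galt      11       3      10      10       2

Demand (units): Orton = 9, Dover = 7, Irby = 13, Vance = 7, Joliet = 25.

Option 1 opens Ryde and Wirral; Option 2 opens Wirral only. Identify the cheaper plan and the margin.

Option 1: {Ryde, Wirral}: Orton→Ryde 10·9=90, Dover→Wirral 2·7=14, Irby→Wirral 2·13=26, Vance→Ryde 5·7=35, Joliet→Wirral 7·25=175. Service 340; fixed 387; total 727.
Option 2: {Wirral}: Orton→Wirral 14·9=126, Dover→Wirral 2·7=14, Irby→Wirral 2·13=26, Vance→Wirral 8·7=56, Joliet→Wirral 7·25=175. Service 397; fixed 206; total 603.
Difference: |727 − 603| = 124.

Option 2 is cheaper by 124.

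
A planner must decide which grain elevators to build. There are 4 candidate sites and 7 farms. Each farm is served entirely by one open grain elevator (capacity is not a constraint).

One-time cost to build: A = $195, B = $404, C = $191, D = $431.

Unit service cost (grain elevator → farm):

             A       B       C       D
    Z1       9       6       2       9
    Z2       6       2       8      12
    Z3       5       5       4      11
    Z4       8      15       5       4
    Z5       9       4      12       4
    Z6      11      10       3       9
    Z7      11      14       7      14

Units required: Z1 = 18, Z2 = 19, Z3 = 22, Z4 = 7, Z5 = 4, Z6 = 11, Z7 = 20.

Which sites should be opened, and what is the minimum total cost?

Open C only; minimum total cost 723.

For any fixed open set, each farm goes to its cheapest open site; total = fixed + service.
{C}: Z1→C 2·18=36, Z2→C 8·19=152, Z3→C 4·22=88, Z4→C 5·7=35, Z5→C 12·4=48, Z6→C 3·11=33, Z7→C 7·20=140. Service 532; fixed 191; total 723.
{A, C}: service 482 + fixed 386 = 868
{B, C}: service 386 + fixed 595 = 981
{A, B, C, D}: Z1→C 2·18=36, Z2→B 2·19=38, Z3→C 4·22=88, Z4→D 4·7=28, Z5→B 4·4=16, Z6→C 3·11=33, Z7→C 7·20=140. Service 379; fixed 1221; total 1600.
No other subset beats 723.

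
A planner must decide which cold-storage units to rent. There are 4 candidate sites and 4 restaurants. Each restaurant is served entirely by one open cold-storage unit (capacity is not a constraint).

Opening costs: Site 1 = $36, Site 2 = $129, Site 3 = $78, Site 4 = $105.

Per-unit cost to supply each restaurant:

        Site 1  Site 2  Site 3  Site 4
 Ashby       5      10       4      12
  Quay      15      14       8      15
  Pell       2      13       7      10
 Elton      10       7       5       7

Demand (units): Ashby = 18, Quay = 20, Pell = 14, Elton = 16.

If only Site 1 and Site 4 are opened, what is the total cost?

Each restaurant is assigned to its cheapest site among the open ones.
{Site 1, Site 4}: Ashby→Site 1 5·18=90, Quay→Site 1 15·20=300, Pell→Site 1 2·14=28, Elton→Site 4 7·16=112. Service 530; fixed 141; total 671.

Total cost: 671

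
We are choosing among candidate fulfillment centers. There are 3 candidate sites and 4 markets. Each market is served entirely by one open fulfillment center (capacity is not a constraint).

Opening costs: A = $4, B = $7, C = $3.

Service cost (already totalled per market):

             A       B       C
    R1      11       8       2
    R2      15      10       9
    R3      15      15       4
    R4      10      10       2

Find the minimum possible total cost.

For any fixed open set, each market goes to its cheapest open site; total = fixed + service.
{C}: R1→C 2, R2→C 9, R3→C 4, R4→C 2. Service 17; fixed 3; total 20.
{A, C}: service 17 + fixed 7 = 24
{B, C}: R1→C 2, R2→C 9, R3→C 4, R4→C 2. Service 17; fixed 10; total 27.
{A, B, C}: service 17 + fixed 14 = 31
(All 7 nonempty subsets were checked; C only is lowest.)

Minimum total cost: 20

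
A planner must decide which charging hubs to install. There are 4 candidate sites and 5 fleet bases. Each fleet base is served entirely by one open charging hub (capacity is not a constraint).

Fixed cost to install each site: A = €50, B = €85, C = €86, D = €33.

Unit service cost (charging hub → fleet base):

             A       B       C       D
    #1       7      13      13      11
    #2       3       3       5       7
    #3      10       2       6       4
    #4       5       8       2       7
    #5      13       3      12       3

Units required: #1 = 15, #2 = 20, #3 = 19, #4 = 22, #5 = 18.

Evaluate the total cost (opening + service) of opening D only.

Total cost: 622

Each fleet base is assigned to its cheapest site among the open ones.
{D}: #1→D 11·15=165, #2→D 7·20=140, #3→D 4·19=76, #4→D 7·22=154, #5→D 3·18=54. Service 589; fixed 33; total 622.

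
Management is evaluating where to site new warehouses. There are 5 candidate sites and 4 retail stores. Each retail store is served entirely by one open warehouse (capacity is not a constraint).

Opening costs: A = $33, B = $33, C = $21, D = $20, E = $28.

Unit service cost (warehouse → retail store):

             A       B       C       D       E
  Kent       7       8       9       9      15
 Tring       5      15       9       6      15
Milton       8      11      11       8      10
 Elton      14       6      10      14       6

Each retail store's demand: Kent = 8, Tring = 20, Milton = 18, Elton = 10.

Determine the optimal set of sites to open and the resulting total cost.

Open A and E; minimum total cost 421.

For any fixed open set, each retail store goes to its cheapest open site; total = fixed + service.
{A, E}: Kent→A 7·8=56, Tring→A 5·20=100, Milton→A 8·18=144, Elton→E 6·10=60. Service 360; fixed 61; total 421.
{A, B}: Kent→A 7·8=56, Tring→A 5·20=100, Milton→A 8·18=144, Elton→B 6·10=60. Service 360; fixed 66; total 426.
{A, D, E}: service 360 + fixed 81 = 441
{A, B, C, D, E}: service 360 + fixed 135 = 495
No other subset beats 421.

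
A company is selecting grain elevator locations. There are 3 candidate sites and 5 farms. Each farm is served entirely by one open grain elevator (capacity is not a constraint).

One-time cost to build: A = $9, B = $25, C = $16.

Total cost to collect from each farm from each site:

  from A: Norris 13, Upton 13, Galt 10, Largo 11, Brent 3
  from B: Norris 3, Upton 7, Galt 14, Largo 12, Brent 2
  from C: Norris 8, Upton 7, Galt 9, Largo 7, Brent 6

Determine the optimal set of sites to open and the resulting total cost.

Open C only; minimum total cost 53.

For any fixed open set, each farm goes to its cheapest open site; total = fixed + service.
{C}: Norris→C 8, Upton→C 7, Galt→C 9, Largo→C 7, Brent→C 6. Service 37; fixed 16; total 53.
{A}: Norris→A 13, Upton→A 13, Galt→A 10, Largo→A 11, Brent→A 3. Service 50; fixed 9; total 59.
{A, C}: service 34 + fixed 25 = 59
{A, B, C}: Norris→B 3, Upton→B 7, Galt→C 9, Largo→C 7, Brent→B 2. Service 28; fixed 50; total 78.
No other subset beats 53.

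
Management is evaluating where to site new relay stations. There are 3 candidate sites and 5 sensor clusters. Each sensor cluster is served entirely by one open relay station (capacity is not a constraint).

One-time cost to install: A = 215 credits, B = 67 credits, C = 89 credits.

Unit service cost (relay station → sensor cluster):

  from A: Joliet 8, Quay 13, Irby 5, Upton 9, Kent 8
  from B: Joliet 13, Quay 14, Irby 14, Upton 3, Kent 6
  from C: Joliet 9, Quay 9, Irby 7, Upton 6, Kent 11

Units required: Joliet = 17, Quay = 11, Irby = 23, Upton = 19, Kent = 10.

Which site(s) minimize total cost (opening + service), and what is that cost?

Open B and C; minimum total cost 686.

For any fixed open set, each sensor cluster goes to its cheapest open site; total = fixed + service.
{B, C}: Joliet→C 9·17=153, Quay→C 9·11=99, Irby→C 7·23=161, Upton→B 3·19=57, Kent→B 6·10=60. Service 530; fixed 156; total 686.
{C}: Joliet→C 9·17=153, Quay→C 9·11=99, Irby→C 7·23=161, Upton→C 6·19=114, Kent→C 11·10=110. Service 637; fixed 89; total 726.
{A, B}: service 511 + fixed 282 = 793
{A, B, C}: Joliet→A 8·17=136, Quay→C 9·11=99, Irby→A 5·23=115, Upton→B 3·19=57, Kent→B 6·10=60. Service 467; fixed 371; total 838.
(All 7 nonempty subsets were checked; B and C is lowest.)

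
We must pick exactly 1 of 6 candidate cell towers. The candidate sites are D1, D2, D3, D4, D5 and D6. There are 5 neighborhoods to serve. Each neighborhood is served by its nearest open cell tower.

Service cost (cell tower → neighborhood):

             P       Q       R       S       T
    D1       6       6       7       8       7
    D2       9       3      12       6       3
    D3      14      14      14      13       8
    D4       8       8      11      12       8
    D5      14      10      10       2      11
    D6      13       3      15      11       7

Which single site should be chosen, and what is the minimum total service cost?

Choose D2 only; total service cost 33.

With exactly 1 open, each neighborhood uses its cheapest among the chosen.
{D2}: P→D2 9, Q→D2 3, R→D2 12, S→D2 6, T→D2 3. Service cost 33.
{D1}: service cost 34
{D4}: service cost 47
Among all 6 size-1 choices, {D2} is lowest.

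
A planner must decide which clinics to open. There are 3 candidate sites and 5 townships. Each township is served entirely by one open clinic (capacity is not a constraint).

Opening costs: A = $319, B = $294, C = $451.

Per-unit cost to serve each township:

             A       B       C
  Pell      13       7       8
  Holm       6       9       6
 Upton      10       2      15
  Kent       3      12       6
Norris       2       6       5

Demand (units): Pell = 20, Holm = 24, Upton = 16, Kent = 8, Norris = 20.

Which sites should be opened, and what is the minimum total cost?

For any fixed open set, each township goes to its cheapest open site; total = fixed + service.
{B}: Pell→B 7·20=140, Holm→B 9·24=216, Upton→B 2·16=32, Kent→B 12·8=96, Norris→B 6·20=120. Service 604; fixed 294; total 898.
{A}: Pell→A 13·20=260, Holm→A 6·24=144, Upton→A 10·16=160, Kent→A 3·8=24, Norris→A 2·20=40. Service 628; fixed 319; total 947.
{A, B}: service 380 + fixed 613 = 993
{A, B, C}: service 380 + fixed 1064 = 1444
No other subset beats 898.

Open B only; minimum total cost 898.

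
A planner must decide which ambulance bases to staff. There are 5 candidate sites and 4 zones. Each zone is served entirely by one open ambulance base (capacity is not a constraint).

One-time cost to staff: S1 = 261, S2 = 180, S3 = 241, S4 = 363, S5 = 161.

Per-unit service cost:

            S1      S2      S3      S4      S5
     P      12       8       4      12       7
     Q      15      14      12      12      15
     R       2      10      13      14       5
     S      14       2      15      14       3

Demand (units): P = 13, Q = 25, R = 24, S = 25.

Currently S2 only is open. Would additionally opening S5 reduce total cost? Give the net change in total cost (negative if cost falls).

No — net change +28 (cost rises by 28).

Current service cost with {S2}: 744.
Adding S5: each zone re-picks its cheapest; new service cost 611, saving 133.
Extra fixed cost: 161. Net change = 161 − 133 = 28.
(Totals: 924 → 952.)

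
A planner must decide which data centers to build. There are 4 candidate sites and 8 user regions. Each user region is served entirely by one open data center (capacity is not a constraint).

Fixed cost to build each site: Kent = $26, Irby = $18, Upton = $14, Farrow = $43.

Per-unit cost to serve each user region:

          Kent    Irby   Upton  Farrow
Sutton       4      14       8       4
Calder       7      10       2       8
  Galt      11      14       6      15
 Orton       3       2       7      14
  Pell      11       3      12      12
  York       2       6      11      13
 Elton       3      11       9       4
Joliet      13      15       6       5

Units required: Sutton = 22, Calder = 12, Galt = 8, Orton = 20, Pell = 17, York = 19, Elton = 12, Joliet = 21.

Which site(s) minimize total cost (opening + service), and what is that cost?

For any fixed open set, each user region goes to its cheapest open site; total = fixed + service.
{Kent, Irby, Upton}: Sutton→Kent 4·22=88, Calder→Upton 2·12=24, Galt→Upton 6·8=48, Orton→Irby 2·20=40, Pell→Irby 3·17=51, York→Kent 2·19=38, Elton→Kent 3·12=36, Joliet→Upton 6·21=126. Service 451; fixed 58; total 509.
{Kent, Irby, Upton, Farrow}: Sutton→Kent 4·22=88, Calder→Upton 2·12=24, Galt→Upton 6·8=48, Orton→Irby 2·20=40, Pell→Irby 3·17=51, York→Kent 2·19=38, Elton→Kent 3·12=36, Joliet→Farrow 5·21=105. Service 430; fixed 101; total 531.
{Irby, Upton, Farrow}: Sutton→Farrow 4·22=88, Calder→Upton 2·12=24, Galt→Upton 6·8=48, Orton→Irby 2·20=40, Pell→Irby 3·17=51, York→Irby 6·19=114, Elton→Farrow 4·12=48, Joliet→Farrow 5·21=105. Service 518; fixed 75; total 593.
{Upton}: Sutton→Upton 8·22=176, Calder→Upton 2·12=24, Galt→Upton 6·8=48, Orton→Upton 7·20=140, Pell→Upton 12·17=204, York→Upton 11·19=209, Elton→Upton 9·12=108, Joliet→Upton 6·21=126. Service 1035; fixed 14; total 1049.
No other subset beats 509.

Open Kent, Irby and Upton; minimum total cost 509.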